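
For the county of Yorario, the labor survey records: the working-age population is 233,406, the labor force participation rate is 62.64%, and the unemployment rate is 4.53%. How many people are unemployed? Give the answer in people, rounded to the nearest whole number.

Labor force = 0.6264 × 233,406 = 146,206.
Unemployed = 0.0453 × 146,206 ≈ 6,623.

About 6,623 are unemployed.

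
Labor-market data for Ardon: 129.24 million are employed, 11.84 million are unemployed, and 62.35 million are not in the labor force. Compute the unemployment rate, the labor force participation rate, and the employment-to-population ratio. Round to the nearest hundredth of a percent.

Unemployment rate ≈ 8.39%; labor force participation rate ≈ 69.35%; employment-population ratio ≈ 63.53%.

Labor force = employed + unemployed = 129.24 + 11.84 = 141.08 million.
Working-age population = 141.08 + 62.35 = 203.43 million.
Unemployment rate = 11.84 / 141.08 = 8.39%.
Labor force participation rate = 141.08 / 203.43 = 69.35%.
Employment-population ratio = 129.24 / 203.43 = 63.53%.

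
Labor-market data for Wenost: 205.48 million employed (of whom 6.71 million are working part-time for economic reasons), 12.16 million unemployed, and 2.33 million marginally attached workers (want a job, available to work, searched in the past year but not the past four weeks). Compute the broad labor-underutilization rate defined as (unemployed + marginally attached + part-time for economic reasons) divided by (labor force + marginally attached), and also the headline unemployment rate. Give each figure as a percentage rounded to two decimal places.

Broad underutilization rate ≈ 9.64%; headline unemployment rate ≈ 5.59%.

Labor force = 205.48 + 12.16 = 217.64 million.
Numerator = 12.16 + 2.33 + 6.71 = 21.20 million.
Denominator = 217.64 + 2.33 = 219.97 million.
Broad rate = 21.20 / 219.97 = 9.64%.
Headline unemployment rate = 12.16 / 217.64 = 5.59%.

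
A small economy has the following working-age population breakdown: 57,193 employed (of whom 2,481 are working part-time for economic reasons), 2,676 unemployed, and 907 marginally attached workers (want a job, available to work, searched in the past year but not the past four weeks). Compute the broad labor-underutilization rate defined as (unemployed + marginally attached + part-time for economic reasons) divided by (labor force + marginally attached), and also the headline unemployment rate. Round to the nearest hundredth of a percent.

Broad underutilization rate ≈ 9.98%; headline unemployment rate ≈ 4.47%.

Labor force = 57,193 + 2,676 = 59,869.
Numerator = 2,676 + 907 + 2,481 = 6,064.
Denominator = 59,869 + 907 = 60,776.
Broad rate = 6,064 / 60,776 = 9.98%.
Headline unemployment rate = 2,676 / 59,869 = 4.47%.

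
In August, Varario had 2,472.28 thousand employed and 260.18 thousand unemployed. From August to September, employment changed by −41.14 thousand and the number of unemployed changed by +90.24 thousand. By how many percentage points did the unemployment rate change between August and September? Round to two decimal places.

The unemployment rate changed by +3.08 percentage points.

August: labor force = 2,472.28 + 260.18 = 2,732.46; u = 260.18/2,732.46 = 9.52%.
September: labor force = 2,431.14 + 350.42 = 2,781.56; u = 350.42/2,781.56 = 12.60%.
Change = 12.60% − 9.52% = +3.08 pp.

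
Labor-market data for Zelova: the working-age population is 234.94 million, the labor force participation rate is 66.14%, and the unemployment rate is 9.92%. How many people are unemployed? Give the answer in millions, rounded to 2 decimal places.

Labor force = 0.6614 × 234.94 = 155.39 million.
Unemployed = 0.0992 × 155.39 ≈ 15.41 million.

About 15.41 million are unemployed.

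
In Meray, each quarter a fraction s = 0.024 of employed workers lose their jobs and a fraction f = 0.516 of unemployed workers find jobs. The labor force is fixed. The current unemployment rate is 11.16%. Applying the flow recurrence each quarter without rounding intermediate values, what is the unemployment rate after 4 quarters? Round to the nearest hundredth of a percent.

With a fixed labor force, u_{t+1} = u_t + s·(1−u_t) − f·u_t = u_t·(1−s−f) + s.
Here 1−s−f = 0.460 and s = 0.024.
u_1 = 0.111600 × 0.460 + 0.024 = 0.075336.
u_2 = 0.075336 × 0.460 + 0.024 = 0.058655.
u_3 = 0.058655 × 0.460 + 0.024 = 0.050981.
u_4 = 0.050981 × 0.460 + 0.024 = 0.047451.

Unemployment rate after four quarters ≈ 4.75%.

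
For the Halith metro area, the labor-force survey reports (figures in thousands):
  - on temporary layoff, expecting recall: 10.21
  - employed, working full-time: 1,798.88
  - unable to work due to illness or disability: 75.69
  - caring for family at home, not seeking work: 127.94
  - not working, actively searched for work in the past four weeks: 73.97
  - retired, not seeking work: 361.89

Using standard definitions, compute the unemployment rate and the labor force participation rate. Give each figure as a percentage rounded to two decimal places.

Employed = 1,798.88 thousand.
Unemployed = 10.21 + 73.97 = 84.18 thousand (jobless and actively searching, or on temporary layoff).
Labor force = 1,798.88 + 84.18 = 1,883.06 thousand.
Not in labor force = 75.69 + 127.94 + 361.89 = 565.52 thousand (those not working and not actively searching are outside the labor force).
Civilian working-age population = 1,883.06 + 565.52 = 2,448.58 thousand.
Unemployment rate = 84.18 / 1,883.06 = 4.47%.
Labor force participation rate = 1,883.06 / 2,448.58 = 76.90%.

Unemployment rate ≈ 4.47%; labor force participation rate ≈ 76.90%.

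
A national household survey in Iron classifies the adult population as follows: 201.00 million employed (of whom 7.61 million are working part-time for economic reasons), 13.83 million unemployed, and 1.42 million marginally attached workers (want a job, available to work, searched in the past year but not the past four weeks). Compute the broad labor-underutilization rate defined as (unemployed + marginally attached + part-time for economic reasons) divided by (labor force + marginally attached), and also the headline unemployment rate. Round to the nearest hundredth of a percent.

Labor force = 201.00 + 13.83 = 214.83 million.
Numerator = 13.83 + 1.42 + 7.61 = 22.86 million.
Denominator = 214.83 + 1.42 = 216.25 million.
Broad rate = 22.86 / 216.25 = 10.57%.
Headline unemployment rate = 13.83 / 214.83 = 6.44%.

Broad underutilization rate ≈ 10.57%; headline unemployment rate ≈ 6.44%.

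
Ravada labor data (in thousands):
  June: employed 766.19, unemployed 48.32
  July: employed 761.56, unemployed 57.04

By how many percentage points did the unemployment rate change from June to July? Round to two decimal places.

June: labor force = 766.19 + 48.32 = 814.51; u = 48.32/814.51 = 5.93%.
July: labor force = 761.56 + 57.04 = 818.60; u = 57.04/818.60 = 6.97%.
Change = 6.97% − 5.93% = +1.04 pp.

The unemployment rate changed by +1.04 percentage points.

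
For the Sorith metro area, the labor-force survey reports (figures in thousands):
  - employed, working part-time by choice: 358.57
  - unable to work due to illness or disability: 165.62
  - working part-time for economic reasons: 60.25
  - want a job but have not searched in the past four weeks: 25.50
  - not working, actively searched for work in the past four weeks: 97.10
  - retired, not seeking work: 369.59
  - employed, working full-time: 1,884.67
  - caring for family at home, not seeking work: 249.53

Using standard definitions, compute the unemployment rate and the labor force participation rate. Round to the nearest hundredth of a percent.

Employed = 358.57 + 60.25 + 1,884.67 = 2,303.49 thousand (anyone who worked, including part-time for economic reasons, counts as employed).
Unemployed = 97.10 thousand.
Labor force = 2,303.49 + 97.10 = 2,400.59 thousand.
Not in labor force = 165.62 + 25.50 + 369.59 + 249.53 = 810.24 thousand (those not working and not actively searching are outside the labor force — including those who want a job but have given up searching).
Civilian working-age population = 2,400.59 + 810.24 = 3,210.83 thousand.
Unemployment rate = 97.10 / 2,400.59 = 4.04%.
Labor force participation rate = 2,400.59 / 3,210.83 = 74.77%.

Unemployment rate ≈ 4.04%; labor force participation rate ≈ 74.77%.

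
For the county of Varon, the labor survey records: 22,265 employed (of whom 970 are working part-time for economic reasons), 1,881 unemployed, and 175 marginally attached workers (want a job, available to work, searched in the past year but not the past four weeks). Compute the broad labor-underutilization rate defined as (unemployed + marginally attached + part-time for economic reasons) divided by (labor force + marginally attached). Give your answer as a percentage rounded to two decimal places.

Labor force = 22,265 + 1,881 = 24,146.
Numerator = 1,881 + 175 + 970 = 3,026.
Denominator = 24,146 + 175 = 24,321.
Broad rate = 3,026 / 24,321 = 12.44%.

Broad underutilization rate ≈ 12.44%.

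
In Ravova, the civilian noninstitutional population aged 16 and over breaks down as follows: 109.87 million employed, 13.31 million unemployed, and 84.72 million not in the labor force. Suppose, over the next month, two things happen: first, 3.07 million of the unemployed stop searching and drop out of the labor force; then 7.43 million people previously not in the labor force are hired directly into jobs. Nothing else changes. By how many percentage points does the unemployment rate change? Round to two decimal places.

Initially, labor force = 109.87 + 13.31 = 123.18 million, so u = 13.31/123.18 = 10.81%.
After the first change, unemployed and labor force both fall by 3.07 → E = 109.87, U = 10.24, labor force = 120.11 million.
After the second change, employed and labor force both rise by 7.43; unemployed unchanged → E = 117.30, U = 10.24, labor force = 127.54 million.
New unemployment rate = 10.24 / 127.54 = 8.03%.
Change = 8.03% − 10.81% = −2.78 percentage points.

The unemployment rate changes by −2.78 percentage points.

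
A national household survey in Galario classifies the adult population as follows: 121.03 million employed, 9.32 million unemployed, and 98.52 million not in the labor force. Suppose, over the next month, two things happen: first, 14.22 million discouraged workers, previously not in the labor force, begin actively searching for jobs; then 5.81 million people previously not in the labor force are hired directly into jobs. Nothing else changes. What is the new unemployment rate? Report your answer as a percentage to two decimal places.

New unemployment rate ≈ 15.65%.

Initially, labor force = 121.03 + 9.32 = 130.35 million, so u = 9.32/130.35 = 7.15%.
After the first change, unemployed and labor force both rise by 14.22 → E = 121.03, U = 23.54, labor force = 144.57 million.
After the second change, employed and labor force both rise by 5.81; unemployed unchanged → E = 126.84, U = 23.54, labor force = 150.38 million.
New unemployment rate = 23.54 / 150.38 = 15.65%.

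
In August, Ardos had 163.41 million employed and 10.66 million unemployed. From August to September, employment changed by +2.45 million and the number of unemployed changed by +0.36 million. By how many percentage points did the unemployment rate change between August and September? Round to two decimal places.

August: labor force = 163.41 + 10.66 = 174.07; u = 10.66/174.07 = 6.12%.
September: labor force = 165.86 + 11.02 = 176.88; u = 11.02/176.88 = 6.23%.
Change = 6.23% − 6.12% = +0.11 pp.

The unemployment rate changed by +0.11 percentage points.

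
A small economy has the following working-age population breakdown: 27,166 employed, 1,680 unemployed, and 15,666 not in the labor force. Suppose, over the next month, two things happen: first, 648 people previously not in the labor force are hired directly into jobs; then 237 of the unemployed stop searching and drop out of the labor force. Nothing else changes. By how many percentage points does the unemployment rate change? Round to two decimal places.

The unemployment rate changes by −0.89 percentage points.

Initially, labor force = 27,166 + 1,680 = 28,846, so u = 1,680/28,846 = 5.82%.
After the first change, employed and labor force both rise by 648; unemployed unchanged → E = 27,814, U = 1,680, labor force = 29,494.
After the second change, unemployed and labor force both fall by 237 → E = 27,814, U = 1,443, labor force = 29,257.
New unemployment rate = 1,443 / 29,257 = 4.93%.
Change = 4.93% − 5.82% = −0.89 percentage points.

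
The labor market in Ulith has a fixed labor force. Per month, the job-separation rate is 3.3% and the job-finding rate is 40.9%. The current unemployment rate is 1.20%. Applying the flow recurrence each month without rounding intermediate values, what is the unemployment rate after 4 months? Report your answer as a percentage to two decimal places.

With a fixed labor force, u_{t+1} = u_t + s·(1−u_t) − f·u_t = u_t·(1−s−f) + s.
Here 1−s−f = 0.558 and s = 0.033.
u_1 = 0.012000 × 0.558 + 0.033 = 0.039696.
u_2 = 0.039696 × 0.558 + 0.033 = 0.055150.
u_3 = 0.055150 × 0.558 + 0.033 = 0.063774.
u_4 = 0.063774 × 0.558 + 0.033 = 0.068586.

Unemployment rate after four months ≈ 6.86%.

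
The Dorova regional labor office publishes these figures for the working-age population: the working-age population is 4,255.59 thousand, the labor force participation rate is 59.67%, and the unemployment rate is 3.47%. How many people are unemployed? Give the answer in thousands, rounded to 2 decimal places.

Labor force = 0.5967 × 4,255.59 = 2,539.31 thousand.
Unemployed = 0.0347 × 2,539.31 ≈ 88.11 thousand.

About 88.11 thousand are unemployed.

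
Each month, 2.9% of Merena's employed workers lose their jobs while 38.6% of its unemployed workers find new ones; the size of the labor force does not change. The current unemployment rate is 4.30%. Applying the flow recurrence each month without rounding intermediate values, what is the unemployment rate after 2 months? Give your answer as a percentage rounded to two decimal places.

Unemployment rate after two months ≈ 6.07%.

With a fixed labor force, u_{t+1} = u_t + s·(1−u_t) − f·u_t = u_t·(1−s−f) + s.
Here 1−s−f = 0.585 and s = 0.029.
u_1 = 0.043000 × 0.585 + 0.029 = 0.054155.
u_2 = 0.054155 × 0.585 + 0.029 = 0.060681.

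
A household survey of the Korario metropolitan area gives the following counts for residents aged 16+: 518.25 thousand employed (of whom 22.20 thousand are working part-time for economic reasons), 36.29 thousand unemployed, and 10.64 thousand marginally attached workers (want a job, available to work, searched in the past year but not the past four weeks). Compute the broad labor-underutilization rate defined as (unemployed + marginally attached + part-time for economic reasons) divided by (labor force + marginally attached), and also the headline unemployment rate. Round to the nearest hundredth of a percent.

Broad underutilization rate ≈ 12.23%; headline unemployment rate ≈ 6.54%.

Labor force = 518.25 + 36.29 = 554.54 thousand.
Numerator = 36.29 + 10.64 + 22.20 = 69.13 thousand.
Denominator = 554.54 + 10.64 = 565.18 thousand.
Broad rate = 69.13 / 565.18 = 12.23%.
Headline unemployment rate = 36.29 / 554.54 = 6.54%.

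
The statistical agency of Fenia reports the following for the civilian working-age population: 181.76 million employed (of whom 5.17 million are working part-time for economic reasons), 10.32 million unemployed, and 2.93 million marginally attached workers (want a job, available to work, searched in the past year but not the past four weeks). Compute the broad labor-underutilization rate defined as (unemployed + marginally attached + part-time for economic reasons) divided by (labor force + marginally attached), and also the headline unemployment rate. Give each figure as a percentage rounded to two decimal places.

Broad underutilization rate ≈ 9.45%; headline unemployment rate ≈ 5.37%.

Labor force = 181.76 + 10.32 = 192.08 million.
Numerator = 10.32 + 2.93 + 5.17 = 18.42 million.
Denominator = 192.08 + 2.93 = 195.01 million.
Broad rate = 18.42 / 195.01 = 9.45%.
Headline unemployment rate = 10.32 / 192.08 = 5.37%.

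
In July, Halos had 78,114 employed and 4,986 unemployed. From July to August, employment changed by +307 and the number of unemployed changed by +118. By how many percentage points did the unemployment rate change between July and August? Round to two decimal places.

The unemployment rate changed by +0.11 percentage points.

July: labor force = 78,114 + 4,986 = 83,100; u = 4,986/83,100 = 6.00%.
August: labor force = 78,421 + 5,104 = 83,525; u = 5,104/83,525 = 6.11%.
Change = 6.11% − 6.00% = +0.11 pp.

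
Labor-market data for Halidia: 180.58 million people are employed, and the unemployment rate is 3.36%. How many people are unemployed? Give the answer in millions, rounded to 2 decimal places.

About 6.28 million are unemployed.

Let U be the number unemployed. The labor force is E + U, and U/(E+U) = 0.0336.
So U = 0.0336 × 180.58 / (1 − 0.0336) = 6.0675 / 0.9664 ≈ 6.28 million.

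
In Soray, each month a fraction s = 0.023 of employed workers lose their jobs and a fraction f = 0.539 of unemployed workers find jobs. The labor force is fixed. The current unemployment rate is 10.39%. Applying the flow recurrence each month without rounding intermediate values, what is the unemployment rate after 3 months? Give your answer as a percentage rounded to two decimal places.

With a fixed labor force, u_{t+1} = u_t + s·(1−u_t) − f·u_t = u_t·(1−s−f) + s.
Here 1−s−f = 0.438 and s = 0.023.
u_1 = 0.103900 × 0.438 + 0.023 = 0.068508.
u_2 = 0.068508 × 0.438 + 0.023 = 0.053007.
u_3 = 0.053007 × 0.438 + 0.023 = 0.046217.

Unemployment rate after three months ≈ 4.62%.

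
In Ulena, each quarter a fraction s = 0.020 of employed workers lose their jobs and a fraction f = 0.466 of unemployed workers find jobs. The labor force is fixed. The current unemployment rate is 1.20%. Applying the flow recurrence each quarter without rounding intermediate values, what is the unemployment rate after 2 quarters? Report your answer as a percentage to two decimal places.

Unemployment rate after two quarters ≈ 3.35%.

With a fixed labor force, u_{t+1} = u_t + s·(1−u_t) − f·u_t = u_t·(1−s−f) + s.
Here 1−s−f = 0.514 and s = 0.020.
u_1 = 0.012000 × 0.514 + 0.020 = 0.026168.
u_2 = 0.026168 × 0.514 + 0.020 = 0.033450.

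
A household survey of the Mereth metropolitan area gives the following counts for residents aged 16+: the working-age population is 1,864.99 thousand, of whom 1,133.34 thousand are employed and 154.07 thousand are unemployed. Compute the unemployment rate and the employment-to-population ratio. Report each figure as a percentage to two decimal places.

Unemployment rate ≈ 11.97%; employment-population ratio ≈ 60.77%.

Labor force = employed + unemployed = 1,133.34 + 154.07 = 1,287.41 thousand.
Unemployment rate = 154.07 / 1,287.41 = 11.97%.
Employment-population ratio = 1,133.34 / 1,864.99 = 60.77%.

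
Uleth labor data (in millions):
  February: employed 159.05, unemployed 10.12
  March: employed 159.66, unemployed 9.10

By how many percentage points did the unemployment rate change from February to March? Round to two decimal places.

The unemployment rate changed by −0.59 percentage points.

February: labor force = 159.05 + 10.12 = 169.17; u = 10.12/169.17 = 5.98%.
March: labor force = 159.66 + 9.10 = 168.76; u = 9.10/168.76 = 5.39%.
Change = 5.39% − 5.98% = −0.59 pp.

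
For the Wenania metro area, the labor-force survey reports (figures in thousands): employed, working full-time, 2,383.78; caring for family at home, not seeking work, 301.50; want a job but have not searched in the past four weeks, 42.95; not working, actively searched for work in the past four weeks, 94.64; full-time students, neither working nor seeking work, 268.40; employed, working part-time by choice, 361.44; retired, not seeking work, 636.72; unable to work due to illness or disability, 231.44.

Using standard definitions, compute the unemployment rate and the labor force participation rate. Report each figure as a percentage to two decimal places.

Unemployment rate ≈ 3.33%; labor force participation rate ≈ 65.72%.

Employed = 2,383.78 + 361.44 = 2,745.22 thousand.
Unemployed = 94.64 thousand.
Labor force = 2,745.22 + 94.64 = 2,839.86 thousand.
Not in labor force = 301.50 + 42.95 + 268.40 + 636.72 + 231.44 = 1,481.01 thousand (those not working and not actively searching are outside the labor force — including those who want a job but have given up searching).
Civilian working-age population = 2,839.86 + 1,481.01 = 4,320.87 thousand.
Unemployment rate = 94.64 / 2,839.86 = 3.33%.
Labor force participation rate = 2,839.86 / 4,320.87 = 65.72%.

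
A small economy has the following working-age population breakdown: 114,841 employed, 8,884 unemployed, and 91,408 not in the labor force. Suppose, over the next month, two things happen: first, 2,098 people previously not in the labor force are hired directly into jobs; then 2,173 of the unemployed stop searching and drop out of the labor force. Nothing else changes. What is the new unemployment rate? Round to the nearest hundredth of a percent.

New unemployment rate ≈ 5.43%.

Initially, labor force = 114,841 + 8,884 = 123,725, so u = 8,884/123,725 = 7.18%.
After the first change, employed and labor force both rise by 2,098; unemployed unchanged → E = 116,939, U = 8,884, labor force = 125,823.
After the second change, unemployed and labor force both fall by 2,173 → E = 116,939, U = 6,711, labor force = 123,650.
New unemployment rate = 6,711 / 123,650 = 5.43%.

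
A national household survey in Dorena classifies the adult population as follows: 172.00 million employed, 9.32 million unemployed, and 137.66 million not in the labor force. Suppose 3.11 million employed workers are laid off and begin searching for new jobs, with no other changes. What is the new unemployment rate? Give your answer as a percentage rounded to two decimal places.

New unemployment rate ≈ 6.86%.

Initially, labor force = 172.00 + 9.32 = 181.32 million, so u = 9.32/181.32 = 5.14%.
After the change, employed falls and unemployed rises by 3.11; labor force unchanged → E = 168.89, U = 12.43, labor force = 181.32 million.
New unemployment rate = 12.43 / 181.32 = 6.86%.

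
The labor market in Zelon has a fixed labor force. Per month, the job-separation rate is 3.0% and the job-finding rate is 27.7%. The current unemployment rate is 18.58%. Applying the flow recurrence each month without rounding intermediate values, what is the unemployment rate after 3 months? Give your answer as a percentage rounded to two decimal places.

Unemployment rate after three months ≈ 12.70%.

With a fixed labor force, u_{t+1} = u_t + s·(1−u_t) − f·u_t = u_t·(1−s−f) + s.
Here 1−s−f = 0.693 and s = 0.030.
u_1 = 0.185800 × 0.693 + 0.030 = 0.158759.
u_2 = 0.158759 × 0.693 + 0.030 = 0.140020.
u_3 = 0.140020 × 0.693 + 0.030 = 0.127034.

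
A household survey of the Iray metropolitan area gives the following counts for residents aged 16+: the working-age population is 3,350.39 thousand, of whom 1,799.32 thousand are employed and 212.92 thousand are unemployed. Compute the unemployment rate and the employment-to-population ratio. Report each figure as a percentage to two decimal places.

Labor force = employed + unemployed = 1,799.32 + 212.92 = 2,012.24 thousand.
Unemployment rate = 212.92 / 2,012.24 = 10.58%.
Employment-population ratio = 1,799.32 / 3,350.39 = 53.70%.

Unemployment rate ≈ 10.58%; employment-population ratio ≈ 53.70%.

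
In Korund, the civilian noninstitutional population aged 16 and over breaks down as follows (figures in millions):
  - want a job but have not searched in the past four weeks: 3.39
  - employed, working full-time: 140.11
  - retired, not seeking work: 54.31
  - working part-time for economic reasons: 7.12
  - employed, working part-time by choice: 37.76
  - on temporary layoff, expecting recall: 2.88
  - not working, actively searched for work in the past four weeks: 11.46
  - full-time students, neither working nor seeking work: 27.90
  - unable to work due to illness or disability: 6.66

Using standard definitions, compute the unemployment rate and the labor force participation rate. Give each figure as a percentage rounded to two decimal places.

Unemployment rate ≈ 7.19%; labor force participation rate ≈ 68.36%.

Employed = 140.11 + 7.12 + 37.76 = 184.99 million (anyone who worked, including part-time for economic reasons, counts as employed).
Unemployed = 2.88 + 11.46 = 14.34 million (jobless and actively searching, or on temporary layoff).
Labor force = 184.99 + 14.34 = 199.33 million.
Not in labor force = 3.39 + 54.31 + 27.90 + 6.66 = 92.26 million (those not working and not actively searching are outside the labor force — including those who want a job but have given up searching).
Civilian working-age population = 199.33 + 92.26 = 291.59 million.
Unemployment rate = 14.34 / 199.33 = 7.19%.
Labor force participation rate = 199.33 / 291.59 = 68.36%.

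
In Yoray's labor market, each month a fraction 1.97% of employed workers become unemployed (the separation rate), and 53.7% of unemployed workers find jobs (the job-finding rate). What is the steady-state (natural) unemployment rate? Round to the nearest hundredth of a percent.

Steady-state unemployment rate ≈ 3.54%.

At steady state the flows balance: s·E = f·U, so U/(E+U) = s/(s+f).
u* = 1.97 / (1.97 + 53.7) = 1.97 / 55.67 = 3.54%.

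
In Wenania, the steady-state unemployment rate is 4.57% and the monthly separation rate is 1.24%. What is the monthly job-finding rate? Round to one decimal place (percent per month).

Job-finding rate ≈ 25.9% per month.

From u* = s/(s+f): f = s·(1−u)/u.
f = 1.24 × (1 − 0.0457) / 0.0457 = 1.1833 / 0.0457 ≈ 25.9% per month.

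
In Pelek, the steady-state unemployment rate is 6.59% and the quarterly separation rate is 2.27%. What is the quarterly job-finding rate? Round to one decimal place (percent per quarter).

From u* = s/(s+f): f = s·(1−u)/u.
f = 2.27 × (1 − 0.0659) / 0.0659 = 2.1204 / 0.0659 ≈ 32.2% per quarter.

Job-finding rate ≈ 32.2% per quarter.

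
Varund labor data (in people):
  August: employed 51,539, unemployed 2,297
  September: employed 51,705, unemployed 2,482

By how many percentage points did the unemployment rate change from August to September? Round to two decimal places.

The unemployment rate changed by +0.31 percentage points.

August: labor force = 51,539 + 2,297 = 53,836; u = 2,297/53,836 = 4.27%.
September: labor force = 51,705 + 2,482 = 54,187; u = 2,482/54,187 = 4.58%.
Change = 4.58% − 4.27% = +0.31 pp.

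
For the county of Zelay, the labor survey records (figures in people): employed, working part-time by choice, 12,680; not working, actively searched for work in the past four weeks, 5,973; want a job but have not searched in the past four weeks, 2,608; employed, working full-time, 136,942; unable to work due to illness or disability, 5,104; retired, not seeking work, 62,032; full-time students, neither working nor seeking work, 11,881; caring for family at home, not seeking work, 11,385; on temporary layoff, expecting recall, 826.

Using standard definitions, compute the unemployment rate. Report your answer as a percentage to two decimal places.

Unemployment rate ≈ 4.35%.

Employed = 12,680 + 136,942 = 149,622.
Unemployed = 5,973 + 826 = 6,799 (jobless and actively searching, or on temporary layoff).
Labor force = 149,622 + 6,799 = 156,421.
Unemployment rate = 6,799 / 156,421 = 4.35%.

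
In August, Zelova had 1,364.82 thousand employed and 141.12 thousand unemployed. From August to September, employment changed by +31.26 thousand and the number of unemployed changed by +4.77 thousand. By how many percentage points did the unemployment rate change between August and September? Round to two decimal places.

The unemployment rate changed by +0.09 percentage points.

August: labor force = 1,364.82 + 141.12 = 1,505.94; u = 141.12/1,505.94 = 9.37%.
September: labor force = 1,396.08 + 145.89 = 1,541.97; u = 145.89/1,541.97 = 9.46%.
Change = 9.46% − 9.37% = +0.09 pp.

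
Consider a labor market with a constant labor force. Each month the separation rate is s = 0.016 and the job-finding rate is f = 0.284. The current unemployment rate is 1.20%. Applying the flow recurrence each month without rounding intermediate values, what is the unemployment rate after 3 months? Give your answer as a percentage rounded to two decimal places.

With a fixed labor force, u_{t+1} = u_t + s·(1−u_t) − f·u_t = u_t·(1−s−f) + s.
Here 1−s−f = 0.700 and s = 0.016.
u_1 = 0.012000 × 0.700 + 0.016 = 0.024400.
u_2 = 0.024400 × 0.700 + 0.016 = 0.033080.
u_3 = 0.033080 × 0.700 + 0.016 = 0.039156.

Unemployment rate after three months ≈ 3.92%.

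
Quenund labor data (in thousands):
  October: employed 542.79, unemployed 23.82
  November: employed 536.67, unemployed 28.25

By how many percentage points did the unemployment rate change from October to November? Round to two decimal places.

October: labor force = 542.79 + 23.82 = 566.61; u = 23.82/566.61 = 4.20%.
November: labor force = 536.67 + 28.25 = 564.92; u = 28.25/564.92 = 5.00%.
Change = 5.00% − 4.20% = +0.80 pp.

The unemployment rate changed by +0.80 percentage points.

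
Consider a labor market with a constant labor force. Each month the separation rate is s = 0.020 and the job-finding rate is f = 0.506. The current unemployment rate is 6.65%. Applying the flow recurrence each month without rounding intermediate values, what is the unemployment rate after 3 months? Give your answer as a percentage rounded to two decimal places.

With a fixed labor force, u_{t+1} = u_t + s·(1−u_t) − f·u_t = u_t·(1−s−f) + s.
Here 1−s−f = 0.474 and s = 0.020.
u_1 = 0.066500 × 0.474 + 0.020 = 0.051521.
u_2 = 0.051521 × 0.474 + 0.020 = 0.044421.
u_3 = 0.044421 × 0.474 + 0.020 = 0.041056.

Unemployment rate after three months ≈ 4.11%.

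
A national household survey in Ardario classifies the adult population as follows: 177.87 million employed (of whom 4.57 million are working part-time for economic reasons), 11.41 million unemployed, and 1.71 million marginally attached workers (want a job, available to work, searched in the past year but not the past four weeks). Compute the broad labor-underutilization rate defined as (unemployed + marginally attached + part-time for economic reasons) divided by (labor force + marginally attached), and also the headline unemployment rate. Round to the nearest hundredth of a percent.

Labor force = 177.87 + 11.41 = 189.28 million.
Numerator = 11.41 + 1.71 + 4.57 = 17.69 million.
Denominator = 189.28 + 1.71 = 190.99 million.
Broad rate = 17.69 / 190.99 = 9.26%.
Headline unemployment rate = 11.41 / 189.28 = 6.03%.

Broad underutilization rate ≈ 9.26%; headline unemployment rate ≈ 6.03%.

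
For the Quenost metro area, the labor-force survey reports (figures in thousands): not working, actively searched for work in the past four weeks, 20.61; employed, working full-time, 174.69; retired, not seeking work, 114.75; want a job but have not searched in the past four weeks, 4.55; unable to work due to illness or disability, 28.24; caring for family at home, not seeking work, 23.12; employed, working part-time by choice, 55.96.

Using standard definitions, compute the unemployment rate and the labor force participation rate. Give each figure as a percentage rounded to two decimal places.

Employed = 174.69 + 55.96 = 230.65 thousand.
Unemployed = 20.61 thousand.
Labor force = 230.65 + 20.61 = 251.26 thousand.
Not in labor force = 114.75 + 4.55 + 28.24 + 23.12 = 170.66 thousand (those not working and not actively searching are outside the labor force — including those who want a job but have given up searching).
Civilian working-age population = 251.26 + 170.66 = 421.92 thousand.
Unemployment rate = 20.61 / 251.26 = 8.20%.
Labor force participation rate = 251.26 / 421.92 = 59.55%.

Unemployment rate ≈ 8.20%; labor force participation rate ≈ 59.55%.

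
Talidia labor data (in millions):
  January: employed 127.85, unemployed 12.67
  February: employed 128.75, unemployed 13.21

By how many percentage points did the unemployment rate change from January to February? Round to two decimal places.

The unemployment rate changed by +0.29 percentage points.

January: labor force = 127.85 + 12.67 = 140.52; u = 12.67/140.52 = 9.02%.
February: labor force = 128.75 + 13.21 = 141.96; u = 13.21/141.96 = 9.31%.
Change = 9.31% − 9.02% = +0.29 pp.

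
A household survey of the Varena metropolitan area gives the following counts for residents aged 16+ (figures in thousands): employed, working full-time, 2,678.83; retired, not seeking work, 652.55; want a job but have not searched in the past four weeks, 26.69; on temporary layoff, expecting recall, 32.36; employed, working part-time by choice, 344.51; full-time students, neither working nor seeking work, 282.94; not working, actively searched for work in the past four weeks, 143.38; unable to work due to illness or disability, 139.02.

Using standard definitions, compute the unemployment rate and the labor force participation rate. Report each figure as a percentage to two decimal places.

Employed = 2,678.83 + 344.51 = 3,023.34 thousand.
Unemployed = 32.36 + 143.38 = 175.74 thousand (jobless and actively searching, or on temporary layoff).
Labor force = 3,023.34 + 175.74 = 3,199.08 thousand.
Not in labor force = 652.55 + 26.69 + 282.94 + 139.02 = 1,101.20 thousand (those not working and not actively searching are outside the labor force — including those who want a job but have given up searching).
Civilian working-age population = 3,199.08 + 1,101.20 = 4,300.28 thousand.
Unemployment rate = 175.74 / 3,199.08 = 5.49%.
Labor force participation rate = 3,199.08 / 4,300.28 = 74.39%.

Unemployment rate ≈ 5.49%; labor force participation rate ≈ 74.39%.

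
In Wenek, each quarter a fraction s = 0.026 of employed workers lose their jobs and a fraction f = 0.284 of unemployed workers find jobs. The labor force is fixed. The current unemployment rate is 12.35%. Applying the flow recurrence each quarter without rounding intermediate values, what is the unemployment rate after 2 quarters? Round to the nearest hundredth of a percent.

With a fixed labor force, u_{t+1} = u_t + s·(1−u_t) − f·u_t = u_t·(1−s−f) + s.
Here 1−s−f = 0.690 and s = 0.026.
u_1 = 0.123500 × 0.690 + 0.026 = 0.111215.
u_2 = 0.111215 × 0.690 + 0.026 = 0.102738.

Unemployment rate after two quarters ≈ 10.27%.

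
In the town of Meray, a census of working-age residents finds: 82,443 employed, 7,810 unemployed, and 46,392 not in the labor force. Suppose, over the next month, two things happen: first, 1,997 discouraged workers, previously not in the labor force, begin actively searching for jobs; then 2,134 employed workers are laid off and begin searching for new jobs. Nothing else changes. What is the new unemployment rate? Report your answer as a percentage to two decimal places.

Initially, labor force = 82,443 + 7,810 = 90,253, so u = 7,810/90,253 = 8.65%.
After the first change, unemployed and labor force both rise by 1,997 → E = 82,443, U = 9,807, labor force = 92,250.
After the second change, employed falls and unemployed rises by 2,134; labor force unchanged → E = 80,309, U = 11,941, labor force = 92,250.
New unemployment rate = 11,941 / 92,250 = 12.94%.

New unemployment rate ≈ 12.94%.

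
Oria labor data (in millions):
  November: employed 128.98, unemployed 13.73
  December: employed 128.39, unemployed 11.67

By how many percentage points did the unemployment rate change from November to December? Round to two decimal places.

November: labor force = 128.98 + 13.73 = 142.71; u = 13.73/142.71 = 9.62%.
December: labor force = 128.39 + 11.67 = 140.06; u = 11.67/140.06 = 8.33%.
Change = 8.33% − 9.62% = −1.29 pp.

The unemployment rate changed by −1.29 percentage points.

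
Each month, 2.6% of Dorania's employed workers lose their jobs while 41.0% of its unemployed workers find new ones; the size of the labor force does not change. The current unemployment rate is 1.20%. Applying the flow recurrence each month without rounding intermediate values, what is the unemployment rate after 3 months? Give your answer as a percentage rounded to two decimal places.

Unemployment rate after three months ≈ 5.11%.

With a fixed labor force, u_{t+1} = u_t + s·(1−u_t) − f·u_t = u_t·(1−s−f) + s.
Here 1−s−f = 0.564 and s = 0.026.
u_1 = 0.012000 × 0.564 + 0.026 = 0.032768.
u_2 = 0.032768 × 0.564 + 0.026 = 0.044481.
u_3 = 0.044481 × 0.564 + 0.026 = 0.051087.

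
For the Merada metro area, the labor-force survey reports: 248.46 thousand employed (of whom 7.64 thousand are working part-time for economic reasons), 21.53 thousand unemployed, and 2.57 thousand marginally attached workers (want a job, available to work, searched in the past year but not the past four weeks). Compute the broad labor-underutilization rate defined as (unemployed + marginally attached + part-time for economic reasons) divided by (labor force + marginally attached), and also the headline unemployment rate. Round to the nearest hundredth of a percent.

Broad underutilization rate ≈ 11.65%; headline unemployment rate ≈ 7.97%.

Labor force = 248.46 + 21.53 = 269.99 thousand.
Numerator = 21.53 + 2.57 + 7.64 = 31.74 thousand.
Denominator = 269.99 + 2.57 = 272.56 thousand.
Broad rate = 31.74 / 272.56 = 11.65%.
Headline unemployment rate = 21.53 / 269.99 = 7.97%.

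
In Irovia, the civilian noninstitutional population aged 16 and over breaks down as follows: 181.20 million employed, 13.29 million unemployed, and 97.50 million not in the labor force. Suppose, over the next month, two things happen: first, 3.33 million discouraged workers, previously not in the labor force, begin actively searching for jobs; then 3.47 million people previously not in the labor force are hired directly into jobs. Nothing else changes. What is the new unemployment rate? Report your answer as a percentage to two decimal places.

Initially, labor force = 181.20 + 13.29 = 194.49 million, so u = 13.29/194.49 = 6.83%.
After the first change, unemployed and labor force both rise by 3.33 → E = 181.20, U = 16.62, labor force = 197.82 million.
After the second change, employed and labor force both rise by 3.47; unemployed unchanged → E = 184.67, U = 16.62, labor force = 201.29 million.
New unemployment rate = 16.62 / 201.29 = 8.26%.

New unemployment rate ≈ 8.26%.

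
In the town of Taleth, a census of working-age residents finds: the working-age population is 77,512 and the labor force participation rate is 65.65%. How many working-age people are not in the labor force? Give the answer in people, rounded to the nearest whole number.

About 26,625 are not in the labor force.

Share not in the labor force = 1 − 0.6565 = 0.3435.
Not in labor force = 0.3435 × 77,512 ≈ 26,625.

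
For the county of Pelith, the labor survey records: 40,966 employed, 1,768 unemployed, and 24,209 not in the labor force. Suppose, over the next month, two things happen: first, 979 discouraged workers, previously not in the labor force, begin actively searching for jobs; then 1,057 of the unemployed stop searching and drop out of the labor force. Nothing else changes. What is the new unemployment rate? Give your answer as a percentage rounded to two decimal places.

New unemployment rate ≈ 3.96%.

Initially, labor force = 40,966 + 1,768 = 42,734, so u = 1,768/42,734 = 4.14%.
After the first change, unemployed and labor force both rise by 979 → E = 40,966, U = 2,747, labor force = 43,713.
After the second change, unemployed and labor force both fall by 1,057 → E = 40,966, U = 1,690, labor force = 42,656.
New unemployment rate = 1,690 / 42,656 = 3.96%.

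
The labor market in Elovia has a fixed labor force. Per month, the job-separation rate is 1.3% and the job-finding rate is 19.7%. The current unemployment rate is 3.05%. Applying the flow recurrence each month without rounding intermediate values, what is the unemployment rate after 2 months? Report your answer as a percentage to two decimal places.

Unemployment rate after two months ≈ 4.23%.

With a fixed labor force, u_{t+1} = u_t + s·(1−u_t) − f·u_t = u_t·(1−s−f) + s.
Here 1−s−f = 0.790 and s = 0.013.
u_1 = 0.030500 × 0.790 + 0.013 = 0.037095.
u_2 = 0.037095 × 0.790 + 0.013 = 0.042305.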